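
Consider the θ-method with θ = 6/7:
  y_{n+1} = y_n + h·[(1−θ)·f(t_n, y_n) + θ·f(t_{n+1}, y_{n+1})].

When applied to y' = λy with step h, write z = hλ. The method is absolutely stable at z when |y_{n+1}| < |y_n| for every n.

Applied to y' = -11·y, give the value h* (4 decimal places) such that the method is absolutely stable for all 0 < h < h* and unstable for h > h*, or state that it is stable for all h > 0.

unbounded; (−∞, 0). Any h>0 works for λ=-11.

Test eqn y'=λy, z=hλ:
  y_{n+1} = y_n + z·[1/7·y_n + 6/7·y_{n+1}] ⇒ (1 − 6/7z)y_{n+1} = (1 + 1/7z)y_n
  so R(z) = (1 + 1/7z)/(1 − 6/7z).

Boundary: |R(x)|=1, x<0.
x=-0.32: |R|=0.7489
x=-2: |R|=0.2632
x=-10: |R|=0.0448
x=-100: |R|=0.1532
θ=6/7≥1/2 ⇒ |1+1/7x|<|1−6/7x| ∀x<0 ⇒ interval (−∞,0).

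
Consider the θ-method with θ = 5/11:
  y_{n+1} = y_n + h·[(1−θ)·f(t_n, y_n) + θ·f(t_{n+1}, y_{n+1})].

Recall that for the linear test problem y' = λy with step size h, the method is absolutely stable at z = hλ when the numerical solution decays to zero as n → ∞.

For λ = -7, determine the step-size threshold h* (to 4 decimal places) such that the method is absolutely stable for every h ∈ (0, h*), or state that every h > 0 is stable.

On y'=λy, z=hλ:
  y_{n+1} = y_n + z·[6/11·y_n + 5/11·y_{n+1}] ⇒ (1 − 5/11z)y_{n+1} = (1 + 6/11z)y_n
  Hence R(z) = (1 + 6/11z)/(1 − 5/11z).

Need |R(x)|<1, x<0.
x=-0.44: |R|=0.6333
R=−1: 1+6/11x = −1+5/11x ⇒ -1/11x=2 ⇒ x=2/(-1/11)=-22.0000
Confirm numerically:
  x=-21.587: |R|=0.99653 <1
  x=-17.149: |R|=0.94986 <1
  x=-13.584: |R|=0.89336 <1
  x=-9.724: |R|=0.79410 <1
  x=-22.469: |R|=1.00380 >1
  x=-22.422: |R|=1.00343 >1
Interval (-22.0000, 0).

(-22.0000,0); λ=-7 ⇒ h* = (22)/7 = 3.1429.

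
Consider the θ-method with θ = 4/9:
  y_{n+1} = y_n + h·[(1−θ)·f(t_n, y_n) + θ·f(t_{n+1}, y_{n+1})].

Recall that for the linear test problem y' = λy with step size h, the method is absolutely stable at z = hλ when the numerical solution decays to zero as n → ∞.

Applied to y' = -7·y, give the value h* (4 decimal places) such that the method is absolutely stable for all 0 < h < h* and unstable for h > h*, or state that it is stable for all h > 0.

(-18.0000,0); λ=-7 ⇒ h* = (18)/7 = 2.5714.

On y'=λy, z=hλ:
  y_{n+1} = y_n + z·[5/9·y_n + 4/9·y_{n+1}] ⇒ (1 − 4/9z)y_{n+1} = (1 + 5/9z)y_n
  ⇒ R(z) = (1 + 5/9z)/(1 − 4/9z).

Need |R(x)|<1, x<0.
x=-0.47: |R|=0.6112
R=−1: 1+5/9x = −1+4/9x ⇒ -1/9x=2 ⇒ x=2/(-1/9)=-18.0000
Confirm numerically:
  x=-11.862: |R|=0.89126 <1
  x=-11.686: |R|=0.88673 <1
  x=-9.253: |R|=0.80990 <1
  x=-18.267: |R|=1.00325 >1
  x=-18.227: |R|=1.00277 >1
  x=-18.122: |R|=1.00150 >1
Stable set (-18.0000, 0).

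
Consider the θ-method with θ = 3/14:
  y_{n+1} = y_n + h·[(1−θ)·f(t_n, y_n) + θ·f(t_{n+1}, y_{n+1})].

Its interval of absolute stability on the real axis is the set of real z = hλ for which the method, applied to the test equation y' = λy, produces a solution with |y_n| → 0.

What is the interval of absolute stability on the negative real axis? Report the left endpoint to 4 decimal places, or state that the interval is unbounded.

Set f=λy, z=hλ:
  y_{n+1} = y_n + z·[11/14·y_n + 3/14·y_{n+1}] ⇒ (1 − 3/14z)y_{n+1} = (1 + 11/14z)y_n
  so R(z) = (1 + 11/14z)/(1 − 3/14z).

Solve |R(x)|<1 on ℝ⁻.
x=-0.79: |R|=0.3244
R=−1: 1+11/14x = −1+3/14x ⇒ -4/7x=2 ⇒ x=2/(-4/7)=-3.5000
Confirm numerically:
  x=-3.368: |R|=0.95619 <1
  x=-2.149: |R|=0.47141 <1
  x=-2.007: |R|=0.40343 <1
  x=-3.951: |R|=1.13956 >1
  x=-3.676: |R|=1.05626 >1
  x=-3.567: |R|=1.02170 >1
Interval (-3.5000, 0).

(-3.5000, 0).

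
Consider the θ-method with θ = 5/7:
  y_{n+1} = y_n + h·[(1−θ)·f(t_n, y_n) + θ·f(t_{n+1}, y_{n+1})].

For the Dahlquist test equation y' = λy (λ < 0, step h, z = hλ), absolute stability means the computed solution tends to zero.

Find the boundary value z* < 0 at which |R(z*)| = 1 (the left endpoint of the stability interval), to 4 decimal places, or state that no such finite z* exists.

unbounded; (−∞, 0).

On y'=λy, z=hλ:
  y_{n+1} = y_n + z·[2/7·y_n + 5/7·y_{n+1}] ⇒ (1 − 5/7z)y_{n+1} = (1 + 2/7z)y_n
  ⇒ R(z) = (1 + 2/7z)/(1 − 5/7z).

Need |R(x)|<1, x<0.
x=-1.17: |R|=0.3626
x=-2: |R|=0.1765
x=-10: |R|=0.2281
x=-100: |R|=0.3807
θ=5/7≥1/2 ⇒ |1+2/7x|<|1−5/7x| ∀x<0 ⇒ interval (−∞,0).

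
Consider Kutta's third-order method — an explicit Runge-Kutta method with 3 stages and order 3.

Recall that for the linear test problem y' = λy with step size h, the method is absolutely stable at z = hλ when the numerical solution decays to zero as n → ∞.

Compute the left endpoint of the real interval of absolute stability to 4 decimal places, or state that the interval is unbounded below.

Test eqn y'=λy, z=hλ:
  order 3, 3-stage ⇒ R(z)=1+z+z^2/2+z^3/6
  (e.g. R(-0.81)=0.42948, |R|=0.42948)

Find x<0 with |R(x)|<1.
x=-0.81: |R|=0.4295
|R(-1.99)|=0.3234 |R(-0.78)|=0.4451 |R(-0.55)|=0.5735
Bisect:
  x_lo=-3.4045 |R|=3.1860  x_hi=-0.1465 |R|=0.8637
  mid=-1.77551 |R|=0.13215 →hi
  mid=-2.59002 |R|=1.13165 →lo
  mid=-2.18276 |R|=0.53382 →hi
  mid=-2.38639 |R|=0.80399 →hi
  mid=-2.48821 |R|=0.96010 →hi
  mid=-2.53911 |R|=1.04388 →lo
  mid=-2.51366 |R|=1.00150 →lo
  mid=-2.50093 |R|=0.98068 →hi
  mid=-2.50730 |R|=0.99106 →hi
  ...
  [-2.51286,-2.51266] ⇒ x*=-2.5127
Interval (-2.5127, 0).

left endpoint -2.5127.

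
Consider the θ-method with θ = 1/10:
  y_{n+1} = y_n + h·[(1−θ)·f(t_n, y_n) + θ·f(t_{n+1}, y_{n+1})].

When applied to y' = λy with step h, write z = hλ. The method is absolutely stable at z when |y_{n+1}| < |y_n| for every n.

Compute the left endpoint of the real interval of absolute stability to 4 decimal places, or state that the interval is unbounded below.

z* = -2.5000.

On y'=λy, z=hλ:
  y_{n+1} = y_n + z·[9/10·y_n + 1/10·y_{n+1}] ⇒ (1 − 1/10z)y_{n+1} = (1 + 9/10z)y_n
  so R(z) = (1 + 9/10z)/(1 − 1/10z).

Need |R(x)|<1, x<0.
x=-1.02: |R|=0.0744
R=−1: 1+9/10x = −1+1/10x ⇒ -4/5x=2 ⇒ x=2/(-4/5)=-2.5000
Confirm numerically:
  x=-2.079: |R|=0.72117 <1
  x=-2.051: |R|=0.70193 <1
  x=-1.419: |R|=0.24267 <1
  x=-2.927: |R|=1.26425 >1
  x=-2.810: |R|=1.19360 >1
  x=-2.649: |R|=1.09424 >1
Stable set (-2.5000, 0).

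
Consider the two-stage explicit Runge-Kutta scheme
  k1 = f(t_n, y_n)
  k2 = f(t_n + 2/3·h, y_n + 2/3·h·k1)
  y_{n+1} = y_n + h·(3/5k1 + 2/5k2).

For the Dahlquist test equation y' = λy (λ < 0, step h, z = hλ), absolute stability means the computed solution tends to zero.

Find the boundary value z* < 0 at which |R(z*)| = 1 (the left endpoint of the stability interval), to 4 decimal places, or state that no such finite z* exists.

z* = -3.7500.

On y'=λy, z=hλ:
  k1=λy_n ⇒ h·k1=z·y_n;  k2=λ(1+2/3z)y_n ⇒ h·k2=z(1+2/3z)y_n
  y_{n+1}/y_n = 1 + 3/5z + 2/5z(1+2/3z) = 1 + z + 4/15z²
  R(z) = 1 + z + 4/15z².

Need |R(x)|<1, x<0.
x=-0.59: |R|=0.5028
R=1: x+4/15x²=0 ⇒ x=−15/4=-3.7500; min R=1−1/(4·4/15)=0.0625>−1
Confirm numerically:
  x=-2.614: |R|=0.20813 <1
  x=-2.248: |R|=0.09960 <1
  x=-1.715: |R|=0.06933 <1
  x=-1.588: |R|=0.08447 <1
  x=-4.326: |R|=1.66447 >1
  x=-4.023: |R|=1.29287 >1
  x=-3.899: |R|=1.15492 >1
So |R|<1 on (-3.7500, 0).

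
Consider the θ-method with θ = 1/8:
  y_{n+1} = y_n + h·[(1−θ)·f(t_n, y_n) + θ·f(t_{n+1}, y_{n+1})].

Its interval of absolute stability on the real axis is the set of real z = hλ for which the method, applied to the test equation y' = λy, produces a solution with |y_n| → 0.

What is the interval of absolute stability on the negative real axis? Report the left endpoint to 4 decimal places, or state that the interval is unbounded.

z∈(-2.6667,0).

Test eqn y'=λy, z=hλ:
  y_{n+1} = y_n + z·[7/8·y_n + 1/8·y_{n+1}] ⇒ (1 − 1/8z)y_{n+1} = (1 + 7/8z)y_n
  R(z) = (1 + 7/8z)/(1 − 1/8z).

Find x<0 with |R(x)|<1.
x=-0.62: |R|=0.4246
R=−1: 1+7/8x = −1+1/8x ⇒ -3/4x=2 ⇒ x=2/(-3/4)=-2.6667
Confirm numerically:
  x=-2.154: |R|=0.69707 <1
  x=-2.063: |R|=0.64007 <1
  x=-1.509: |R|=0.26953 <1
  x=-1.277: |R|=0.10122 <1
  x=-2.870: |R|=1.11224 >1
  x=-2.818: |R|=1.08393 >1
  x=-2.790: |R|=1.06858 >1
So |R|<1 on (-2.6667, 0).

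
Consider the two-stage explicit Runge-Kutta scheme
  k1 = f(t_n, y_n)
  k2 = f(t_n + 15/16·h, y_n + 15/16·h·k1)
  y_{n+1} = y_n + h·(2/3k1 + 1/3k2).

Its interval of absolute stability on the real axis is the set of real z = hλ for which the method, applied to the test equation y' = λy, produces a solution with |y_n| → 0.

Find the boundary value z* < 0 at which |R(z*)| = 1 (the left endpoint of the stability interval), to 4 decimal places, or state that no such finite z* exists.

With y'=λy (z=hλ):
  k1=λy_n ⇒ h·k1=z·y_n;  k2=λ(1+15/16z)y_n ⇒ h·k2=z(1+15/16z)y_n
  y_{n+1}/y_n = 1 + 2/3z + 1/3z(1+15/16z) = 1 + z + 5/16z²
  so R(z) = 1 + z + 5/16z².

Find x<0 with |R(x)|<1.
x=-1.33: |R|=0.2228
R=1: x+5/16x²=0 ⇒ x=−16/5=-3.2000; min R=1−1/(4·5/16)=0.2000>−1
Confirm numerically:
  x=-2.212: |R|=0.31705 <1
  x=-1.763: |R|=0.20830 <1
  x=-1.367: |R|=0.21697 <1
  x=-3.507: |R|=1.33645 >1
  x=-3.384: |R|=1.19458 >1
Stable set (-3.2000, 0).

left endpoint -3.2000.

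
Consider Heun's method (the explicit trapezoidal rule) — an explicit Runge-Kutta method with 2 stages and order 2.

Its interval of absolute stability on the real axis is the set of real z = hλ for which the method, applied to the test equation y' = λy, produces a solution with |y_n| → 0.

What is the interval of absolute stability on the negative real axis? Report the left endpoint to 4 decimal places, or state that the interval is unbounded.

With y'=λy (z=hλ):
  order 2, 2-stage ⇒ R(z)=1+z+z^2/2
  (e.g. R(-0.58)=0.58820, |R|=0.58820)

Find x<0 with |R(x)|<1.
x=-0.58: |R|=0.5882
|R(-2.35)|=1.4113 |R(-2.13)|=1.1384 |R(-1.59)|=0.6741
Bisect:
  x_lo=-2.7985 |R|=2.1172  x_hi=-0.1581 |R|=0.8544
  mid=-1.47827 |R|=0.61437 →hi
  mid=-2.13837 |R|=1.14794 →lo
  mid=-1.80832 |R|=0.82669 →hi
  mid=-1.97334 |R|=0.97370 →hi
  mid=-2.05585 |R|=1.05741 →lo
  mid=-2.01460 |R|=1.01470 →lo
  mid=-1.99397 |R|=0.99399 →hi
  mid=-2.00428 |R|=1.00429 →lo
  mid=-1.99913 |R|=0.99913 →hi
  ...
  [-2.00009,-1.99993] ⇒ x*=-2.0000
Stable set (-2.0000, 0).

z∈(-2.0000,0).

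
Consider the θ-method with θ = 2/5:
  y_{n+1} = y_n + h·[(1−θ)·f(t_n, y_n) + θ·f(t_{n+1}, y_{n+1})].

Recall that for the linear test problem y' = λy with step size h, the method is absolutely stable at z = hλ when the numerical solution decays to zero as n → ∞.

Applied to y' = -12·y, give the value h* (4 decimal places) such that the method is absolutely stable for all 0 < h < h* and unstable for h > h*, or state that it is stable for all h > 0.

On y'=λy, z=hλ:
  y_{n+1} = y_n + z·[3/5·y_n + 2/5·y_{n+1}] ⇒ (1 − 2/5z)y_{n+1} = (1 + 3/5z)y_n
  so R(z) = (1 + 3/5z)/(1 − 2/5z).

Boundary: |R(x)|=1, x<0.
x=-1.78: |R|=0.0397
R=−1: 1+3/5x = −1+2/5x ⇒ -1/5x=2 ⇒ x=2/(-1/5)=-10.0000
Confirm numerically:
  x=-9.166: |R|=0.96426 <1
  x=-7.936: |R|=0.90111 <1
  x=-6.791: |R|=0.82731 <1
  x=-5.337: |R|=0.70250 <1
  x=-10.514: |R|=1.01975 >1
  x=-10.101: |R|=1.00401 >1
So |R|<1 on (-10.0000, 0).

(-10.0000,0); λ=-12 ⇒ h* = (10)/12 = 0.8333.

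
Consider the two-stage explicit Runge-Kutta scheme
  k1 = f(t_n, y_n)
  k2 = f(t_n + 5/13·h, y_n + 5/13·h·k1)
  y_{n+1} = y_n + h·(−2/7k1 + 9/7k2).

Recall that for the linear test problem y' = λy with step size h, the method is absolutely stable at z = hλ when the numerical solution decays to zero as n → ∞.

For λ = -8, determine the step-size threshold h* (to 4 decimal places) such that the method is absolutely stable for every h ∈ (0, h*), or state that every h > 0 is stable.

Test eqn y'=λy, z=hλ:
  k1=λy_n ⇒ h·k1=z·y_n;  k2=λ(1+5/13z)y_n ⇒ h·k2=z(1+5/13z)y_n
  y_{n+1}/y_n = 1 − 2/7z + 9/7z(1+5/13z) = 1 + z + 45/91z²
  ⇒ R(z) = 1 + z + 45/91z².

Solve |R(x)|<1 on ℝ⁻.
x=-0.78: |R|=0.5209
R=1: x+45/91x²=0 ⇒ x=−91/45=-2.0222; min R=1−1/(4·45/91)=0.4944>−1
Confirm numerically:
  x=-1.852: |R|=0.84411 <1
  x=-1.429: |R|=0.58080 <1
  x=-1.309: |R|=0.53833 <1
  x=-0.997: |R|=0.49454 <1
  x=-2.543: |R|=1.65489 >1
  x=-2.428: |R|=1.48720 >1
  x=-2.399: |R|=1.44698 >1
So |R|<1 on (-2.0222, 0).

(-2.0222,0); λ=-8 ⇒ h* = (91/45)/8 = 0.2528.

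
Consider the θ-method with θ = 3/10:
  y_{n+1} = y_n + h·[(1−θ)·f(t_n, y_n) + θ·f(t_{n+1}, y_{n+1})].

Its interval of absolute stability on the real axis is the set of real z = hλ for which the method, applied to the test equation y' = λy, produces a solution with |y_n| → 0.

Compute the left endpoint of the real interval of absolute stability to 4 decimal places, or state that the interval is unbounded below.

With y'=λy (z=hλ):
  y_{n+1} = y_n + z·[7/10·y_n + 3/10·y_{n+1}] ⇒ (1 − 3/10z)y_{n+1} = (1 + 7/10z)y_n
  Hence R(z) = (1 + 7/10z)/(1 − 3/10z).

Solve |R(x)|<1 on ℝ⁻.
x=-1.73: |R|=0.1389
R=−1: 1+7/10x = −1+3/10x ⇒ -2/5x=2 ⇒ x=2/(-2/5)=-5.0000
Confirm numerically:
  x=-4.908: |R|=0.98512 <1
  x=-3.359: |R|=0.67306 <1
  x=-3.048: |R|=0.59214 <1
  x=-2.503: |R|=0.42955 <1
  x=-5.366: |R|=1.05610 >1
  x=-5.333: |R|=1.05123 >1
Interval (-5.0000, 0).

z* = -5.0000.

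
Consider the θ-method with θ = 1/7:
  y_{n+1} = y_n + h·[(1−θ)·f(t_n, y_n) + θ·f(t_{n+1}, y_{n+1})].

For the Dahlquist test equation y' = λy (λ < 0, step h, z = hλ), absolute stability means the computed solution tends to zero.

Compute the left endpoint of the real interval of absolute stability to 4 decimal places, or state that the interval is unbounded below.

Set f=λy, z=hλ:
  y_{n+1} = y_n + z·[6/7·y_n + 1/7·y_{n+1}] ⇒ (1 − 1/7z)y_{n+1} = (1 + 6/7z)y_n
  ⇒ R(z) = (1 + 6/7z)/(1 − 1/7z).

Solve |R(x)|<1 on ℝ⁻.
x=-1.66: |R|=0.3418
R=−1: 1+6/7x = −1+1/7x ⇒ -5/7x=2 ⇒ x=2/(-5/7)=-2.8000
Confirm numerically:
  x=-2.436: |R|=0.80712 <1
  x=-2.293: |R|=0.72721 <1
  x=-2.261: |R|=0.70899 <1
  x=-1.867: |R|=0.47389 <1
  x=-3.091: |R|=1.14419 >1
  x=-2.901: |R|=1.05100 >1
  x=-2.852: |R|=1.02639 >1
Interval (-2.8000, 0).

z* = -2.8000.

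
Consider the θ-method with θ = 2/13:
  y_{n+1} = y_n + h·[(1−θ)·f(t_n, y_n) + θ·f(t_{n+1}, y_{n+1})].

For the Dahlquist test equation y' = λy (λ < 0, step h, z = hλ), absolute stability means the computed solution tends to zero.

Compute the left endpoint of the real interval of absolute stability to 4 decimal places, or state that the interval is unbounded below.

z* = -2.8889.

Test eqn y'=λy, z=hλ:
  y_{n+1} = y_n + z·[11/13·y_n + 2/13·y_{n+1}] ⇒ (1 − 2/13z)y_{n+1} = (1 + 11/13z)y_n
  ⇒ R(z) = (1 + 11/13z)/(1 − 2/13z).

Need |R(x)|<1, x<0.
x=-0.69: |R|=0.3762
R=−1: 1+11/13x = −1+2/13x ⇒ -9/13x=2 ⇒ x=2/(-9/13)=-2.8889
Confirm numerically:
  x=-2.673: |R|=0.89409 <1
  x=-1.672: |R|=0.32991 <1
  x=-1.414: |R|=0.16136 <1
  x=-1.313: |R|=0.09235 <1
  x=-3.474: |R|=1.26399 >1
  x=-3.040: |R|=1.07128 >1
  x=-3.032: |R|=1.06756 >1
Stable set (-2.8889, 0).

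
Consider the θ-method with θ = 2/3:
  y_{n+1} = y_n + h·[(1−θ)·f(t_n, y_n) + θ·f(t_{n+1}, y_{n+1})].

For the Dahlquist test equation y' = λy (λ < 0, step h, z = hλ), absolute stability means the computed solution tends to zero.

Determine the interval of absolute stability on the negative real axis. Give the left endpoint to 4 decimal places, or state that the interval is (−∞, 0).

Test eqn y'=λy, z=hλ:
  y_{n+1} = y_n + z·[1/3·y_n + 2/3·y_{n+1}] ⇒ (1 − 2/3z)y_{n+1} = (1 + 1/3z)y_n
  R(z) = (1 + 1/3z)/(1 − 2/3z).

Solve |R(x)|<1 on ℝ⁻.
x=-1.69: |R|=0.2053
x=-2: |R|=0.1429
x=-10: |R|=0.3043
x=-100: |R|=0.4778
θ=2/3≥1/2 ⇒ |1+1/3x|<|1−2/3x| ∀x<0 ⇒ stable on all of ℝ⁻.

interval (−∞, 0).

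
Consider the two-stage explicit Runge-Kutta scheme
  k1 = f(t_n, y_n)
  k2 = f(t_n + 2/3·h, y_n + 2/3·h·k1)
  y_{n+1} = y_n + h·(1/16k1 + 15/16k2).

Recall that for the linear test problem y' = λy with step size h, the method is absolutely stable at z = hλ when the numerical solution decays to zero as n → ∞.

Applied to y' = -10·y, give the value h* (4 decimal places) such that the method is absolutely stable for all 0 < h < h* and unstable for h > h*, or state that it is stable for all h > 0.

(-1.6000,0); λ=-10 ⇒ h* = (8/5)/10 = 0.1600.

On y'=λy, z=hλ:
  k1=λy_n ⇒ h·k1=z·y_n;  k2=λ(1+2/3z)y_n ⇒ h·k2=z(1+2/3z)y_n
  y_{n+1}/y_n = 1 + 1/16z + 15/16z(1+2/3z) = 1 + z + 5/8z²
  Hence R(z) = 1 + z + 5/8z².

Need |R(x)|<1, x<0.
x=-1.74: |R|=1.1522
R=1: x+5/8x²=0 ⇒ x=−8/5=-1.6000; min R=1−1/(4·5/8)=0.6000>−1
Confirm numerically:
  x=-1.160: |R|=0.68100 <1
  x=-1.073: |R|=0.64658 <1
  x=-0.991: |R|=0.62280 <1
  x=-1.757: |R|=1.17241 >1
  x=-1.628: |R|=1.02849 >1
Interval (-1.6000, 0).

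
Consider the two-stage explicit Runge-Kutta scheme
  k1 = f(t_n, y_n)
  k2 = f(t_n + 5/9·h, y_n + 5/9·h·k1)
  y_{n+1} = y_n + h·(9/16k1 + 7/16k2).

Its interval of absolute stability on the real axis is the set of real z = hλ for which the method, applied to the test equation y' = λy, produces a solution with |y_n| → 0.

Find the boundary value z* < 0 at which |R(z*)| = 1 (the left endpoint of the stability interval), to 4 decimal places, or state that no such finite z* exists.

left endpoint -4.1143.

On y'=λy, z=hλ:
  k1=λy_n ⇒ h·k1=z·y_n;  k2=λ(1+5/9z)y_n ⇒ h·k2=z(1+5/9z)y_n
  y_{n+1}/y_n = 1 + 9/16z + 7/16z(1+5/9z) = 1 + z + 35/144z²
  ⇒ R(z) = 1 + z + 35/144z².

Need |R(x)|<1, x<0.
x=-1.76: |R|=0.0071
R=1: x+35/144x²=0 ⇒ x=−144/35=-4.1143; min R=1−1/(4·35/144)=-0.0286>−1
Confirm numerically:
  x=-3.751: |R|=0.66879 <1
  x=-2.751: |R|=0.08844 <1
  x=-1.963: |R|=0.02642 <1
  x=-4.570: |R|=1.50619 >1
  x=-4.504: |R|=1.42663 >1
Interval (-4.1143, 0).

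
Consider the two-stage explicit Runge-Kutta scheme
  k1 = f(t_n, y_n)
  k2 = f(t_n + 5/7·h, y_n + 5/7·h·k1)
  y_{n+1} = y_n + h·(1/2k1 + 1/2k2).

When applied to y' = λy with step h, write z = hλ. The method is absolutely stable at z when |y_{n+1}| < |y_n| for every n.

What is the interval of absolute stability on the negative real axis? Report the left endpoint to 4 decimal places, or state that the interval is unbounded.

On y'=λy, z=hλ:
  k1=λy_n ⇒ h·k1=z·y_n;  k2=λ(1+5/7z)y_n ⇒ h·k2=z(1+5/7z)y_n
  y_{n+1}/y_n = 1 + 1/2z + 1/2z(1+5/7z) = 1 + z + 5/14z²
  so R(z) = 1 + z + 5/14z².

Need |R(x)|<1, x<0.
x=-0.81: |R|=0.4243
R=1: x+5/14x²=0 ⇒ x=−14/5=-2.8000; min R=1−1/(4·5/14)=0.3000>−1
Confirm numerically:
  x=-2.662: |R|=0.86880 <1
  x=-2.437: |R|=0.68406 <1
  x=-1.509: |R|=0.30424 <1
  x=-3.291: |R|=1.57710 >1
  x=-3.265: |R|=1.54222 >1
  x=-2.887: |R|=1.08970 >1
So |R|<1 on (-2.8000, 0).

z∈(-2.8000,0).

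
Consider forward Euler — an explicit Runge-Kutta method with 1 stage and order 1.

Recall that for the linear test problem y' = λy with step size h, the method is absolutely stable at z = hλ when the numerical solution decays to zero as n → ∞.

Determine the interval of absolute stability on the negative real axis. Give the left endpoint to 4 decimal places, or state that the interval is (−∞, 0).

z∈(-2.0000,0).

On y'=λy, z=hλ:
  order 1, 1-stage ⇒ R(z)=1+z
  (e.g. R(-1.73)=-0.73000, |R|=0.73000)

Solve |R(x)|<1 on ℝ⁻.
x=-1.73: |R|=0.7300
|R(-1.98)|=0.9800 |R(-1.25)|=0.2500 |R(-1.04)|=0.0400
Bisect:
  x_lo=-2.4308 |R|=1.4308  x_hi=-0.3032 |R|=0.6968
  mid=-1.36697 |R|=0.36697 →hi
  mid=-1.89886 |R|=0.89886 →hi
  mid=-2.16481 |R|=1.16481 →lo
  mid=-2.03184 |R|=1.03184 →lo
  mid=-1.96535 |R|=0.96535 →hi
  mid=-1.99859 |R|=0.99859 →hi
  mid=-2.01521 |R|=1.01521 →lo
  mid=-2.00690 |R|=1.00690 →lo
  ...
  [-2.00002,-1.99989] ⇒ x*=-2.0000
So |R|<1 on (-2.0000, 0).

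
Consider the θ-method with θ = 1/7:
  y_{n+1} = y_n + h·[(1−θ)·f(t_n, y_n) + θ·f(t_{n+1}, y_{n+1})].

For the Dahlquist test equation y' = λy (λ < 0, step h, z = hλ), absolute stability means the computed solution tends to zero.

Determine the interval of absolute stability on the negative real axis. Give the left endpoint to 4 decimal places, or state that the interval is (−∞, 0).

On y'=λy, z=hλ:
  y_{n+1} = y_n + z·[6/7·y_n + 1/7·y_{n+1}] ⇒ (1 − 1/7z)y_{n+1} = (1 + 6/7z)y_n
  so R(z) = (1 + 6/7z)/(1 − 1/7z).

Find x<0 with |R(x)|<1.
x=-1.62: |R|=0.3155
R=−1: 1+6/7x = −1+1/7x ⇒ -5/7x=2 ⇒ x=2/(-5/7)=-2.8000
Confirm numerically:
  x=-2.398: |R|=0.78612 <1
  x=-2.370: |R|=0.77054 <1
  x=-1.373: |R|=0.14786 <1
  x=-3.022: |R|=1.11076 >1
  x=-2.965: |R|=1.08279 >1
Interval (-2.8000, 0).

z∈(-2.8000,0).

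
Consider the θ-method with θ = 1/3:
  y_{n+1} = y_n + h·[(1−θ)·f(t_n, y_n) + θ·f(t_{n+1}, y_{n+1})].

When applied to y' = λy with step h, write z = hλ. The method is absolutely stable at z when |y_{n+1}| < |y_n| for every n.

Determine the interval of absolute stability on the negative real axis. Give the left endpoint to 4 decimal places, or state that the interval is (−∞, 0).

z∈(-6.0000,0).

On y'=λy, z=hλ:
  y_{n+1} = y_n + z·[2/3·y_n + 1/3·y_{n+1}] ⇒ (1 − 1/3z)y_{n+1} = (1 + 2/3z)y_n
  R(z) = (1 + 2/3z)/(1 − 1/3z).

Solve |R(x)|<1 on ℝ⁻.
x=-1.47: |R|=0.0134
R=−1: 1+2/3x = −1+1/3x ⇒ -1/3x=2 ⇒ x=2/(-1/3)=-6.0000
Confirm numerically:
  x=-4.401: |R|=0.78395 <1
  x=-4.263: |R|=0.76084 <1
  x=-3.501: |R|=0.61560 <1
  x=-2.712: |R|=0.42437 <1
  x=-6.255: |R|=1.02755 >1
  x=-6.235: |R|=1.02545 >1
Stable set (-6.0000, 0).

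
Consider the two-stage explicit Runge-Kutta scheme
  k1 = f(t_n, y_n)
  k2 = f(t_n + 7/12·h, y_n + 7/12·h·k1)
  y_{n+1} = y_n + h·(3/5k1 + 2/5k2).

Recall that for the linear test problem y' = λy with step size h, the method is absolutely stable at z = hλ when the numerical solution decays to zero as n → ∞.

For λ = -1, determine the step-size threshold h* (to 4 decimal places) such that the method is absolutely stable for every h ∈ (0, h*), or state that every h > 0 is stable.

(-4.2857,0); λ=-1 ⇒ h* = (30/7)/1 = 4.2857.

Set f=λy, z=hλ:
  k1=λy_n ⇒ h·k1=z·y_n;  k2=λ(1+7/12z)y_n ⇒ h·k2=z(1+7/12z)y_n
  y_{n+1}/y_n = 1 + 3/5z + 2/5z(1+7/12z) = 1 + z + 7/30z²
  ⇒ R(z) = 1 + z + 7/30z².

Find x<0 with |R(x)|<1.
x=-1.65: |R|=0.0148
R=1: x+7/30x²=0 ⇒ x=−30/7=-4.2857; min R=1−1/(4·7/30)=-0.0714>−1
Confirm numerically:
  x=-2.755: |R|=0.01601 <1
  x=-2.694: |R|=0.00055 <1
  x=-2.125: |R|=0.07135 <1
  x=-1.943: |R|=0.06211 <1
  x=-4.755: |R|=1.52067 >1
  x=-4.650: |R|=1.39525 >1
  x=-4.606: |R|=1.34422 >1
Stable set (-4.2857, 0).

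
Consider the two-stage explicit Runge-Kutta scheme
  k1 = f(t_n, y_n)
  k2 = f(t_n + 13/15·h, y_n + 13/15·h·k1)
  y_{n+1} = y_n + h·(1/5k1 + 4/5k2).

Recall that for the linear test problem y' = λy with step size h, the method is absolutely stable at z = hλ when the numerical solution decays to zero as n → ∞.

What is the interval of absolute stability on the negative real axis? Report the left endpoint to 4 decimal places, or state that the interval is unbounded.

Set f=λy, z=hλ:
  k1=λy_n ⇒ h·k1=z·y_n;  k2=λ(1+13/15z)y_n ⇒ h·k2=z(1+13/15z)y_n
  y_{n+1}/y_n = 1 + 1/5z + 4/5z(1+13/15z) = 1 + z + 52/75z²
  ⇒ R(z) = 1 + z + 52/75z².

Need |R(x)|<1, x<0.
x=-0.38: |R|=0.7201
R=1: x+52/75x²=0 ⇒ x=−75/52=-1.4423; min R=1−1/(4·52/75)=0.6394>−1
Confirm numerically:
  x=-1.310: |R|=0.87983 <1
  x=-1.261: |R|=0.84148 <1
  x=-1.179: |R|=0.78476 <1
  x=-1.017: |R|=0.70011 <1
  x=-1.912: |R|=1.62265 >1
  x=-1.718: |R|=1.32839 >1
Stable set (-1.4423, 0).

(-1.4423, 0).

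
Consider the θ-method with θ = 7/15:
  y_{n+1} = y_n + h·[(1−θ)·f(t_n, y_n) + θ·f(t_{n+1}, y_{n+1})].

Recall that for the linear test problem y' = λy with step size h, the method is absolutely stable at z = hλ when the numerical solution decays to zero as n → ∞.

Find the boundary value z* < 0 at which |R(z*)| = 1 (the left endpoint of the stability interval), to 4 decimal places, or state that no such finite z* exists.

z* = -30.0000.

On y'=λy, z=hλ:
  y_{n+1} = y_n + z·[8/15·y_n + 7/15·y_{n+1}] ⇒ (1 − 7/15z)y_{n+1} = (1 + 8/15z)y_n
  ⇒ R(z) = (1 + 8/15z)/(1 − 7/15z).

Solve |R(x)|<1 on ℝ⁻.
x=-0.63: |R|=0.5131
R=−1: 1+8/15x = −1+7/15x ⇒ -1/15x=2 ⇒ x=2/(-1/15)=-30.0000
Confirm numerically:
  x=-28.937: |R|=0.99511 <1
  x=-20.823: |R|=0.94292 <1
  x=-17.754: |R|=0.91208 <1
  x=-30.518: |R|=1.00227 >1
  x=-30.496: |R|=1.00217 >1
  x=-30.197: |R|=1.00087 >1
Interval (-30.0000, 0).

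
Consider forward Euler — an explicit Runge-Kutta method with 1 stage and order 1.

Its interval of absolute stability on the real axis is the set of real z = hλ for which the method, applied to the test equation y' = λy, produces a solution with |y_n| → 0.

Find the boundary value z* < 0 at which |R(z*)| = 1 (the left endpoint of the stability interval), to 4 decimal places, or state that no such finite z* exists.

Set f=λy, z=hλ:
  order 1, 1-stage ⇒ R(z)=1+z
  (e.g. R(-1.04)=-0.04000, |R|=0.04000)

Need |R(x)|<1, x<0.
x=-1.04: |R|=0.0400
|R(-2.32)|=1.3200 |R(-2.06)|=1.0600 |R(-1.92)|=0.9200
Bisect:
  x_lo=-2.3569 |R|=1.3569  x_hi=-0.3567 |R|=0.6433
  mid=-1.35679 |R|=0.35679 →hi
  mid=-1.85684 |R|=0.85684 →hi
  mid=-2.10686 |R|=1.10686 →lo
  mid=-1.98185 |R|=0.98185 →hi
  mid=-2.04435 |R|=1.04435 →lo
  mid=-2.01310 |R|=1.01310 →lo
  mid=-1.99747 |R|=0.99747 →hi
  ...
  [-2.00004,-1.99992] ⇒ x*=-2.0000
Interval (-2.0000, 0).

z* = -2.0000.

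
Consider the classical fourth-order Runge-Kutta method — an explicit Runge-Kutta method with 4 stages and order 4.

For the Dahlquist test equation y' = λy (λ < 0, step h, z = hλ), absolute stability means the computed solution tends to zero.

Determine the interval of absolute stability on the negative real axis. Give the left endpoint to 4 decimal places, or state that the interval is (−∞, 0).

Set f=λy, z=hλ:
  order 4, 4-stage ⇒ R(z)=1+z+z^2/2+z^3/6+z^4/24
  (e.g. R(-1.31)=0.29608, |R|=0.29608)

Boundary: |R(x)|=1, x<0.
x=-1.31: |R|=0.2961
|R(-2.89)|=1.1697 |R(-2.28)|=0.4698 |R(-1.2)|=0.3184
Bisect:
  x_lo=-3.4230 |R|=2.4713  x_hi=-0.3046 |R|=0.7374
  mid=-1.86382 |R|=0.29681 →hi
  mid=-2.64341 |R|=0.80633 →hi
  mid=-3.03321 |R|=1.44281 →lo
  mid=-2.83831 |R|=1.08292 →lo
  mid=-2.74086 |R|=0.93505 →hi
  mid=-2.78959 |R|=1.00649 →lo
  mid=-2.76522 |R|=0.97016 →hi
  mid=-2.77741 |R|=0.98817 →hi
  mid=-2.78350 |R|=0.99729 →hi
  ...
  [-2.78540,-2.78521] ⇒ x*=-2.7853
Interval (-2.7853, 0).

(-2.7853, 0).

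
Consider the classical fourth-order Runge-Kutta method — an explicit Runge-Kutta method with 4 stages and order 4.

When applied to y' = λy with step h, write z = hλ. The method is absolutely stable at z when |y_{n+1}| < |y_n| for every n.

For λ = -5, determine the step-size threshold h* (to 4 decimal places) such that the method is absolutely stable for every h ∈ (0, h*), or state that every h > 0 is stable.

Set f=λy, z=hλ:
  order 4, 4-stage ⇒ R(z)=1+z+z^2/2+z^3/6+z^4/24
  (e.g. R(-0.55)=0.57733, |R|=0.57733)

Solve |R(x)|<1 on ℝ⁻.
x=-0.55: |R|=0.5773
|R(-1.59)|=0.2704 |R(-1.3)|=0.2978 |R(-1.29)|=0.2997
Bisect:
  x_lo=-3.5802 |R|=3.0260  x_hi=-0.0895 |R|=0.9144
  mid=-1.83487 |R|=0.29120 →hi
  mid=-2.70754 |R|=0.88896 →hi
  mid=-3.14387 |R|=1.68963 →lo
  mid=-2.92570 |R|=1.23317 →lo
  mid=-2.81662 |R|=1.04827 →lo
  mid=-2.76208 |R|=0.96556 →hi
  mid=-2.78935 |R|=1.00613 →lo
  mid=-2.77571 |R|=0.98565 →hi
  mid=-2.78253 |R|=0.99584 →hi
  mid=-2.78594 |R|=1.00097 →lo
  ...
  [-2.78530,-2.78509] ⇒ x*=-2.7853
Stable set (-2.7853, 0).

(-2.7853,0); λ=-5 ⇒ h* = 0.5571.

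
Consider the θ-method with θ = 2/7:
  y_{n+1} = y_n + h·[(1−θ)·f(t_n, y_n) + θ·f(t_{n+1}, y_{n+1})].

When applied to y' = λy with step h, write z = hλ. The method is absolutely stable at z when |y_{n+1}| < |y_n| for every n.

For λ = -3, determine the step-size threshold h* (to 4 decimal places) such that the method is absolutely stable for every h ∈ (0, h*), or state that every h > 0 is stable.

(-4.6667,0); λ=-3 ⇒ h* = (14/3)/3 = 1.5556.

With y'=λy (z=hλ):
  y_{n+1} = y_n + z·[5/7·y_n + 2/7·y_{n+1}] ⇒ (1 − 2/7z)y_{n+1} = (1 + 5/7z)y_n
  so R(z) = (1 + 5/7z)/(1 − 2/7z).

Need |R(x)|<1, x<0.
x=-0.62: |R|=0.4733
R=−1: 1+5/7x = −1+2/7x ⇒ -3/7x=2 ⇒ x=2/(-3/7)=-4.6667
Confirm numerically:
  x=-2.589: |R|=0.48818 <1
  x=-2.491: |R|=0.45527 <1
  x=-2.369: |R|=0.41276 <1
  x=-2.026: |R|=0.28321 <1
  x=-5.197: |R|=1.09147 >1
  x=-5.015: |R|=1.06136 >1
  x=-4.847: |R|=1.03241 >1
Stable set (-4.6667, 0).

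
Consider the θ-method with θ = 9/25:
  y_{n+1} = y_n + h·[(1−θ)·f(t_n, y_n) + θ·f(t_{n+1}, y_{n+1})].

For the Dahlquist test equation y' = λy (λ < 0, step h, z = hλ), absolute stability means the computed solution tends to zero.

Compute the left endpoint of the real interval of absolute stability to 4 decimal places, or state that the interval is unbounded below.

On y'=λy, z=hλ:
  y_{n+1} = y_n + z·[16/25·y_n + 9/25·y_{n+1}] ⇒ (1 − 9/25z)y_{n+1} = (1 + 16/25z)y_n
  so R(z) = (1 + 16/25z)/(1 − 9/25z).

Solve |R(x)|<1 on ℝ⁻.
x=-1.39: |R|=0.0736
R=−1: 1+16/25x = −1+9/25x ⇒ -7/25x=2 ⇒ x=2/(-7/25)=-7.1429
Confirm numerically:
  x=-6.159: |R|=0.91437 <1
  x=-4.650: |R|=0.73897 <1
  x=-3.888: |R|=0.62022 <1
  x=-7.250: |R|=1.00831 >1
  x=-7.238: |R|=1.00739 >1
Stable set (-7.1429, 0).

left endpoint -7.1429.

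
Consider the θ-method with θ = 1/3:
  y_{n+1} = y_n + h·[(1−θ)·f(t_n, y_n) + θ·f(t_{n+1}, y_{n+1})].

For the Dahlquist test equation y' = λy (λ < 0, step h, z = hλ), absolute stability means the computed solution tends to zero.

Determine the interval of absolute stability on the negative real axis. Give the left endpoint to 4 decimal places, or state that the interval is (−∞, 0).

(-6.0000, 0).

On y'=λy, z=hλ:
  y_{n+1} = y_n + z·[2/3·y_n + 1/3·y_{n+1}] ⇒ (1 − 1/3z)y_{n+1} = (1 + 2/3z)y_n
  so R(z) = (1 + 2/3z)/(1 − 1/3z).

Solve |R(x)|<1 on ℝ⁻.
x=-0.99: |R|=0.2556
R=−1: 1+2/3x = −1+1/3x ⇒ -1/3x=2 ⇒ x=2/(-1/3)=-6.0000
Confirm numerically:
  x=-5.053: |R|=0.88240 <1
  x=-4.119: |R|=0.73578 <1
  x=-3.479: |R|=0.61090 <1
  x=-2.977: |R|=0.49423 <1
  x=-6.596: |R|=1.06211 >1
  x=-6.210: |R|=1.02280 >1
  x=-6.124: |R|=1.01359 >1
Interval (-6.0000, 0).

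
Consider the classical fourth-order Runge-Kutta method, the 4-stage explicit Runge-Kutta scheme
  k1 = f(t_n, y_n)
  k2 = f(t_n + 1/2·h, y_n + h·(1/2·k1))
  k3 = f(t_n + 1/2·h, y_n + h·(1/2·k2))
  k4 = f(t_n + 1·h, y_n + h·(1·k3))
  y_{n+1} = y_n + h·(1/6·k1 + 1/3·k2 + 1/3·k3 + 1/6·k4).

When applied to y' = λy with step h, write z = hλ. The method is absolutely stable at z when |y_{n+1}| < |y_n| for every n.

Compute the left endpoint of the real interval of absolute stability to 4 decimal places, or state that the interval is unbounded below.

Set f=λy, z=hλ:
  order 4, 4-stage ⇒ R(z)=1+z+z^2/2+z^3/6+z^4/24
  (e.g. R(-0.97)=0.38523, |R|=0.38523)

Need |R(x)|<1, x<0.
x=-0.97: |R|=0.3852
|R(-3.04)|=1.4570 |R(-2.23)|=0.4386 |R(-1.7)|=0.2742
Bisect:
  x_lo=-3.1261 |R|=1.6478  x_hi=-0.1640 |R|=0.8487
  mid=-1.64507 |R|=0.27122 →hi
  mid=-2.38559 |R|=0.54668 →hi
  mid=-2.75585 |R|=0.95651 →hi
  mid=-2.94098 |R|=1.26125 →lo
  mid=-2.84841 |R|=1.09941 →lo
  mid=-2.80213 |R|=1.02569 →lo
  mid=-2.77899 |R|=0.99054 →hi
  mid=-2.79056 |R|=1.00797 →lo
  mid=-2.78478 |R|=0.99922 →hi
  ...
  [-2.78532,-2.78514] ⇒ x*=-2.7853
Stable set (-2.7853, 0).

z* = -2.7853.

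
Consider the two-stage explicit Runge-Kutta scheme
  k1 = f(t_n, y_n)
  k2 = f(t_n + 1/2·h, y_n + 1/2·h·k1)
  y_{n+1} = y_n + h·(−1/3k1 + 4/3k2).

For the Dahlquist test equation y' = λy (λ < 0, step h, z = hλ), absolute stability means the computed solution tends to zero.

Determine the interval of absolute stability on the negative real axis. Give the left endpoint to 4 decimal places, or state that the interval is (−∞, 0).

With y'=λy (z=hλ):
  k1=λy_n ⇒ h·k1=z·y_n;  k2=λ(1+1/2z)y_n ⇒ h·k2=z(1+1/2z)y_n
  y_{n+1}/y_n = 1 − 1/3z + 4/3z(1+1/2z) = 1 + z + 2/3z²
  ⇒ R(z) = 1 + z + 2/3z².

Solve |R(x)|<1 on ℝ⁻.
x=-1.1: |R|=0.7067
R=1: x+2/3x²=0 ⇒ x=−3/2=-1.5000; min R=1−1/(4·2/3)=0.6250>−1
Confirm numerically:
  x=-1.398: |R|=0.90494 <1
  x=-1.388: |R|=0.89636 <1
  x=-0.928: |R|=0.64612 <1
  x=-0.729: |R|=0.62529 <1
  x=-2.079: |R|=1.80249 >1
  x=-1.717: |R|=1.24839 >1
  x=-1.524: |R|=1.02438 >1
Interval (-1.5000, 0).

(-1.5000, 0).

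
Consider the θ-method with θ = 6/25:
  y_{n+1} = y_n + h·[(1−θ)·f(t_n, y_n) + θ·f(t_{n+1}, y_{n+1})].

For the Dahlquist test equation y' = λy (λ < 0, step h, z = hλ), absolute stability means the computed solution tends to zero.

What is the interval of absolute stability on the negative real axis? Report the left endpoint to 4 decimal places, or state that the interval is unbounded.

z∈(-3.8462,0).

On y'=λy, z=hλ:
  y_{n+1} = y_n + z·[19/25·y_n + 6/25·y_{n+1}] ⇒ (1 − 6/25z)y_{n+1} = (1 + 19/25z)y_n
  ⇒ R(z) = (1 + 19/25z)/(1 − 6/25z).

Boundary: |R(x)|=1, x<0.
x=-1.59: |R|=0.1508
R=−1: 1+19/25x = −1+6/25x ⇒ -13/25x=2 ⇒ x=2/(-13/25)=-3.8462
Confirm numerically:
  x=-3.392: |R|=0.86982 <1
  x=-2.478: |R|=0.55388 <1
  x=-2.210: |R|=0.44407 <1
  x=-1.673: |R|=0.19370 <1
  x=-4.400: |R|=1.14008 >1
  x=-4.018: |R|=1.04549 >1
So |R|<1 on (-3.8462, 0).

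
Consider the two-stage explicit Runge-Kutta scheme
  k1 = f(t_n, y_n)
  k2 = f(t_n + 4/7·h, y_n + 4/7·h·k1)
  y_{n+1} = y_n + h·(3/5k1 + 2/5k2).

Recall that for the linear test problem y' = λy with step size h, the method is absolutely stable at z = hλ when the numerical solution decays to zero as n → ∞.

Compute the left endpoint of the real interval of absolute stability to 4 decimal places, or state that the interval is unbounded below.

left endpoint -4.3750.

With y'=λy (z=hλ):
  k1=λy_n ⇒ h·k1=z·y_n;  k2=λ(1+4/7z)y_n ⇒ h·k2=z(1+4/7z)y_n
  y_{n+1}/y_n = 1 + 3/5z + 2/5z(1+4/7z) = 1 + z + 8/35z²
  ⇒ R(z) = 1 + z + 8/35z².

Find x<0 with |R(x)|<1.
x=-0.86: |R|=0.3091
R=1: x+8/35x²=0 ⇒ x=−35/8=-4.3750; min R=1−1/(4·8/35)=-0.0938>−1
Confirm numerically:
  x=-4.209: |R|=0.84030 <1
  x=-3.794: |R|=0.49616 <1
  x=-2.599: |R|=0.05505 <1
  x=-2.413: |R|=0.08213 <1
  x=-4.933: |R|=1.62917 >1
  x=-4.457: |R|=1.08354 >1
So |R|<1 on (-4.3750, 0).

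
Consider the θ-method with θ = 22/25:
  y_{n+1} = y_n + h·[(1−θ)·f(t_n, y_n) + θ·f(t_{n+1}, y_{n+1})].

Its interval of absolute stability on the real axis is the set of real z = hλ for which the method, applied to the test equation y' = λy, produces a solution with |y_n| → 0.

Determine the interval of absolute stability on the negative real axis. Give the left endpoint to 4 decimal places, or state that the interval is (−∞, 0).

interval (−∞, 0).

Set f=λy, z=hλ:
  y_{n+1} = y_n + z·[3/25·y_n + 22/25·y_{n+1}] ⇒ (1 − 22/25z)y_{n+1} = (1 + 3/25z)y_n
  so R(z) = (1 + 3/25z)/(1 − 22/25z).

Find x<0 with |R(x)|<1.
x=-0.66: |R|=0.5825
x=-2: |R|=0.2754
x=-10: |R|=0.0204
x=-100: |R|=0.1236
θ=22/25≥1/2 ⇒ |1+3/25x|<|1−22/25x| ∀x<0 ⇒ stable on all of ℝ⁻.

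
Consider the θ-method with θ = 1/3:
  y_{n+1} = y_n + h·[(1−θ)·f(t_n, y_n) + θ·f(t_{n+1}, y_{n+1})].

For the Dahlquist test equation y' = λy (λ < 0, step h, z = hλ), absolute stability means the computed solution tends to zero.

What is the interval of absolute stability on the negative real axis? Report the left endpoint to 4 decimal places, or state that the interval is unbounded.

(-6.0000, 0).

Set f=λy, z=hλ:
  y_{n+1} = y_n + z·[2/3·y_n + 1/3·y_{n+1}] ⇒ (1 − 1/3z)y_{n+1} = (1 + 2/3z)y_n
  so R(z) = (1 + 2/3z)/(1 − 1/3z).

Need |R(x)|<1, x<0.
x=-1.17: |R|=0.1583
R=−1: 1+2/3x = −1+1/3x ⇒ -1/3x=2 ⇒ x=2/(-1/3)=-6.0000
Confirm numerically:
  x=-5.381: |R|=0.92614 <1
  x=-3.613: |R|=0.63904 <1
  x=-2.908: |R|=0.47664 <1
  x=-6.502: |R|=1.05283 >1
  x=-6.425: |R|=1.04509 >1
  x=-6.299: |R|=1.03215 >1
Stable set (-6.0000, 0).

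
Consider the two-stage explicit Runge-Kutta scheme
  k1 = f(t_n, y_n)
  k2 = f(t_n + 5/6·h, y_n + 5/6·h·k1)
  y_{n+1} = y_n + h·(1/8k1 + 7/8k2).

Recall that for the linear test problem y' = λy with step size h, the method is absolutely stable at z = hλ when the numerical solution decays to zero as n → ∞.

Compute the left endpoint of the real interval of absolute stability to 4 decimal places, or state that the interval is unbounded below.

With y'=λy (z=hλ):
  k1=λy_n ⇒ h·k1=z·y_n;  k2=λ(1+5/6z)y_n ⇒ h·k2=z(1+5/6z)y_n
  y_{n+1}/y_n = 1 + 1/8z + 7/8z(1+5/6z) = 1 + z + 35/48z²
  Hence R(z) = 1 + z + 35/48z².

Find x<0 with |R(x)|<1.
x=-1.51: |R|=1.1526
R=1: x+35/48x²=0 ⇒ x=−48/35=-1.3714; min R=1−1/(4·35/48)=0.6571>−1
Confirm numerically:
  x=-1.260: |R|=0.89762 <1
  x=-1.019: |R|=0.73814 <1
  x=-0.648: |R|=0.65818 <1
  x=-1.788: |R|=1.54310 >1
  x=-1.585: |R|=1.24683 >1
Interval (-1.3714, 0).

z* = -1.3714.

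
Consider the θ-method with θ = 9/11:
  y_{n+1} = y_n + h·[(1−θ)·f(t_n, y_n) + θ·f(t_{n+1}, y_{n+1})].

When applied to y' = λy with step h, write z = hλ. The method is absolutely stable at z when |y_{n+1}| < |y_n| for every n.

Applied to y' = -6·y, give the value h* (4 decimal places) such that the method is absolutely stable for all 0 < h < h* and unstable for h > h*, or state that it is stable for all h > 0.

On y'=λy, z=hλ:
  y_{n+1} = y_n + z·[2/11·y_n + 9/11·y_{n+1}] ⇒ (1 − 9/11z)y_{n+1} = (1 + 2/11z)y_n
  Hence R(z) = (1 + 2/11z)/(1 − 9/11z).

Boundary: |R(x)|=1, x<0.
x=-0.6: |R|=0.5976
x=-2: |R|=0.2414
x=-10: |R|=0.0891
x=-100: |R|=0.2075
θ=9/11≥1/2 ⇒ |1+2/11x|<|1−9/11x| ∀x<0 ⇒ interval (−∞,0).

(−∞, 0) — no finite endpoint. Any h>0 works for λ=-6.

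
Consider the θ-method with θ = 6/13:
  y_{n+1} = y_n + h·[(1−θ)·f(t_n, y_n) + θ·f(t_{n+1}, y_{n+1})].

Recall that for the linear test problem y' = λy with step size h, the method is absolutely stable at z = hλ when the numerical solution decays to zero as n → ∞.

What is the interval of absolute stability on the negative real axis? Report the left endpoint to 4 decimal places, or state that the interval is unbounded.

With y'=λy (z=hλ):
  y_{n+1} = y_n + z·[7/13·y_n + 6/13·y_{n+1}] ⇒ (1 − 6/13z)y_{n+1} = (1 + 7/13z)y_n
  ⇒ R(z) = (1 + 7/13z)/(1 − 6/13z).

Solve |R(x)|<1 on ℝ⁻.
x=-0.8: |R|=0.4157
R=−1: 1+7/13x = −1+6/13x ⇒ -1/13x=2 ⇒ x=2/(-1/13)=-26.0000
Confirm numerically:
  x=-21.794: |R|=0.97074 <1
  x=-12.551: |R|=0.84770 <1
  x=-11.310: |R|=0.81833 <1
  x=-26.190: |R|=1.00112 >1
  x=-26.147: |R|=1.00087 >1
  x=-26.076: |R|=1.00045 >1
So |R|<1 on (-26.0000, 0).

z∈(-26.0000,0).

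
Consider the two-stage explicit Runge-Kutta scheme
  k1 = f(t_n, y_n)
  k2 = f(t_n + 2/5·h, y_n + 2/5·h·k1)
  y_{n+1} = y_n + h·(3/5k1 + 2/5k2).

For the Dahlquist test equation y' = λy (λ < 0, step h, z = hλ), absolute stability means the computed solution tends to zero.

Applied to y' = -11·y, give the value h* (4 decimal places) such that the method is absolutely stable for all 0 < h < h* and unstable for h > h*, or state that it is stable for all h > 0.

Set f=λy, z=hλ:
  k1=λy_n ⇒ h·k1=z·y_n;  k2=λ(1+2/5z)y_n ⇒ h·k2=z(1+2/5z)y_n
  y_{n+1}/y_n = 1 + 3/5z + 2/5z(1+2/5z) = 1 + z + 4/25z²
  R(z) = 1 + z + 4/25z².

Need |R(x)|<1, x<0.
x=-1.4: |R|=0.0864
R=1: x+4/25x²=0 ⇒ x=−25/4=-6.2500; min R=1−1/(4·4/25)=-0.5625>−1
Confirm numerically:
  x=-6.170: |R|=0.92102 <1
  x=-4.328: |R|=0.33095 <1
  x=-3.829: |R|=0.48320 <1
  x=-3.116: |R|=0.56249 <1
  x=-6.739: |R|=1.52726 >1
  x=-6.380: |R|=1.13270 >1
Stable set (-6.2500, 0).

(-6.2500,0); λ=-11 ⇒ h* = (25/4)/11 = 0.5682.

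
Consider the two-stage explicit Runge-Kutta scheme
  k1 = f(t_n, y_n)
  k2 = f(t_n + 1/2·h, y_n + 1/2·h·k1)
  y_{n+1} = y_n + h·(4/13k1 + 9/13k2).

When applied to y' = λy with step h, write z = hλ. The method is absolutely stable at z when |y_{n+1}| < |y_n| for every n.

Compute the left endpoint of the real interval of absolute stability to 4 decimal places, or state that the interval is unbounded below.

With y'=λy (z=hλ):
  k1=λy_n ⇒ h·k1=z·y_n;  k2=λ(1+1/2z)y_n ⇒ h·k2=z(1+1/2z)y_n
  y_{n+1}/y_n = 1 + 4/13z + 9/13z(1+1/2z) = 1 + z + 9/26z²
  Hence R(z) = 1 + z + 9/26z².

Solve |R(x)|<1 on ℝ⁻.
x=-1.24: |R|=0.2922
R=1: x+9/26x²=0 ⇒ x=−26/9=-2.8889; min R=1−1/(4·9/26)=0.2778>−1
Confirm numerically:
  x=-2.268: |R|=0.51255 <1
  x=-1.549: |R|=0.28156 <1
  x=-1.259: |R|=0.28968 <1
  x=-3.095: |R|=1.22082 >1
  x=-2.949: |R|=1.06136 >1
Stable set (-2.8889, 0).

left endpoint -2.8889.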